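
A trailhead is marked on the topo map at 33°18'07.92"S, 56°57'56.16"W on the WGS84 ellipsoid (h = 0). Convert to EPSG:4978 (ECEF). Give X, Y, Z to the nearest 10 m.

X 2908960 m, Y -4473520 m, Z -3482020 m

WGS84: a = 6378137 m, e² = 0.006694380; N(φ) = a/√(1−e²sin²φ) = 6384582.605 m.
X = (N+h)·cosφ·cosλ = 2908960.102 m; Y = (N+h)·cosφ·sinλ = -4473523.339 m; Z = (N(1−e²)+h)·sinφ = -3482019.371 m.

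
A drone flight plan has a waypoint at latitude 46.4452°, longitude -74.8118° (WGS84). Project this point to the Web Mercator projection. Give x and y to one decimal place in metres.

x -8328011.5 m, y 5851982.1 m

Web Mercator is spherical with R = a = 6378137 m.
x = R·λ = 6378137 × -1.305712229 = -8328011.481 m.
y = R·ln tan(π/4 + φ/2) = 6378137 × 0.917506496 = 5851982.132 m.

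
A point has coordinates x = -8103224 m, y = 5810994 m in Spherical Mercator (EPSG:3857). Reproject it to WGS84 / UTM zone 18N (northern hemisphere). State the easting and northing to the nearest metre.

E 670341 m, N 5117627 m

Web Mercator inverse (R = 6378137 m) → φ = 46.19089980°, λ = -72.79249970°.
UTM 18N forward: E = 670341.366 m, N = 5117626.775 m.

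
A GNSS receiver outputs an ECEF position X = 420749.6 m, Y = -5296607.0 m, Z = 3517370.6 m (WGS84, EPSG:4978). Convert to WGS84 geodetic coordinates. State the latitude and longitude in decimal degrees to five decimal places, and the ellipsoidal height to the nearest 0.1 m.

lat 33.68170°, lon -85.45810°, h 448.0 m

λ = atan2(Y, X) = -85.45809999°; p = √(X²+Y²) = 5313292.4 m.
Bowring's method on WGS84 (a = 6378137 m, b = 6356752.314 m) gives φ = 33.68170023°, h = 447.979 m.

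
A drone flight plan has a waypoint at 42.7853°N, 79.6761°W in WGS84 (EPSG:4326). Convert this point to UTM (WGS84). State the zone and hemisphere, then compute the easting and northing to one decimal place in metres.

Zone 17N: E 608284.6 m, N 4737823.0 m

Longitude -79.6761° lies in the 6° band [-84°, -78°), giving zone 17; latitude is north of the equator, so 17N.
Zone 17 central meridian λ₀ = 6×17 − 183 = -81°; Δλ = +1.3239°.
Transverse Mercator on WGS84 with k₀ = 0.9996 gives E = 608284.622 m, N = 4737823.023 m.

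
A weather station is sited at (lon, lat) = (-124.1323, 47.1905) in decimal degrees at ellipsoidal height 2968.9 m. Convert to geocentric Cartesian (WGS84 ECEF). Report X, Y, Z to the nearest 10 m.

WGS84: a = 6378137 m, e² = 0.006694380; N(φ) = a/√(1−e²sin²φ) = 6389657.961 m.
X = (N+h)·cosφ·cosλ = -2437551.181 m; Y = (N+h)·cosφ·sinλ = -3595879.819 m; Z = (N(1−e²)+h)·sinφ = 4658360.683 m.

X -2437550 m, Y -3595880 m, Z 4658360 m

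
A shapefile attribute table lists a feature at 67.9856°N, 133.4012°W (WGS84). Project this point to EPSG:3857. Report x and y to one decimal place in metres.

Web Mercator is spherical with R = a = 6378137 m.
x = R·λ = 6378137 × -2.328290166 = -14850153.655 m.
y = R·ln tan(π/4 + φ/2) = 6378137 × 1.637267981 = 10442719.487 m.

x -14850153.7 m, y 10442719.5 m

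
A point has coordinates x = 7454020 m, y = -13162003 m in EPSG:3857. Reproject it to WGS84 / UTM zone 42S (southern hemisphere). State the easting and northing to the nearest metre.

Web Mercator inverse (R = 6378137 m) → φ = -75.52499993°, λ = 66.96060094°.
UTM 42S forward: E = 443107.789 m, N = 1616835.149 m.

E 443108 m, N 1616835 m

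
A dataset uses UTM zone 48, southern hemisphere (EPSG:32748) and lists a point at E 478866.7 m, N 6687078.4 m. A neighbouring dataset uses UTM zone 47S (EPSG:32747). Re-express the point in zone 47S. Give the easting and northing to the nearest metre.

E 1058339 m, N 6673007 m

UTM 48S → geographic: φ = -29.94689975°, λ = 104.78100005°.
UTM 47S (λ₀ = 99°) forward: E = 1058338.809 m, N = 6673007.193 m.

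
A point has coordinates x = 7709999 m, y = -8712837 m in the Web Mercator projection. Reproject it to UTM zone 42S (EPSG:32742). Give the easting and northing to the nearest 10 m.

Web Mercator inverse (R = 6378137 m) → φ = -61.37670084°, λ = 69.26009942°.
UTM 42S forward: E = 513900.768 m, N = 3195225.128 m.

E 513900 m, N 3195230 m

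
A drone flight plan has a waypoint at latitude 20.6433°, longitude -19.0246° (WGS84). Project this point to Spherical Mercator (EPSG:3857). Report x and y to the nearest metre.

Web Mercator is spherical with R = a = 6378137 m.
x = R·λ = 6378137 × -0.332041909 = -2117808.785 m.
y = R·ln tan(π/4 + φ/2) = 6378137 × 0.368351509 = 2349396.391 m.

x -2117809 m, y 2349396 m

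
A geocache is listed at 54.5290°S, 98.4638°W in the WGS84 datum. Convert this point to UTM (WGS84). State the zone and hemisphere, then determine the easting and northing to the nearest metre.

Zone 14S: E 534700 m, N 3957487 m

Longitude -98.4638° lies in the 6° band [-102°, -96°), giving zone 14; latitude is south of the equator, so 14S.
Zone 14 central meridian λ₀ = 6×14 − 183 = -99°; Δλ = +0.5362°.
Transverse Mercator on WGS84 with k₀ = 0.9996 gives E = 534700.379 m, N = 3957486.704 m.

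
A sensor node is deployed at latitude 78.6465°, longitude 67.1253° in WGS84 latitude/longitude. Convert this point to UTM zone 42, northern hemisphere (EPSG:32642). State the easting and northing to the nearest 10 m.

Zone 42 central meridian λ₀ = 6×42 − 183 = 69°; Δλ = -1.8747°.
Transverse Mercator on WGS84 with k₀ = 0.9996 gives E = 458807.244 m, N = 8731181.756 m.

E 458810 m, N 8731180 m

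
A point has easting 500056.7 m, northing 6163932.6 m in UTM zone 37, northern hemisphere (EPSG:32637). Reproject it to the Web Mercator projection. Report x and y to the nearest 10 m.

x 4341560 m, y 7483390 m

Unproject from UTM 37N (λ₀ = 39°) → φ = 55.62129993°, λ = 39.00090034°.
Web Mercator (R = 6378137 m): x = 4341560.366 m, y = 7483393.614 m.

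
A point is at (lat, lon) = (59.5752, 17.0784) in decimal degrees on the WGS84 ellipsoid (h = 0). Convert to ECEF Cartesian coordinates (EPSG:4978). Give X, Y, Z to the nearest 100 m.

WGS84: a = 6378137 m, e² = 0.006694380; N(φ) = a/√(1−e²sin²φ) = 6394070.476 m.
X = (N+h)·cosφ·cosλ = 3095218.750 m; Y = (N+h)·cosφ·sinλ = 950936.464 m; Z = (N(1−e²)+h)·sinφ = 5476662.214 m.

X 3095200 m, Y 950900 m, Z 5476700 m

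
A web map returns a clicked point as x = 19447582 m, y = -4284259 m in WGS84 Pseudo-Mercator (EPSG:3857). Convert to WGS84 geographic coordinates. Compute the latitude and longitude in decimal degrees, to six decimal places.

lat -35.880996°, lon 174.700601°

R = 6378137 m. λ = x/R = 174.700601498°.
φ = 2·arctan(exp(y/R)) − 90° = 2·arctan(0.51083) − 90° = -35.88099647°.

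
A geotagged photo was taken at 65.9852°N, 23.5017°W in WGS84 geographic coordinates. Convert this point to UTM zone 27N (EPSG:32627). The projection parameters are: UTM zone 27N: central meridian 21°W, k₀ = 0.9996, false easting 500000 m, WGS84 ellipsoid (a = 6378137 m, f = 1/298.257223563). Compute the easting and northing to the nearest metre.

Zone 27 central meridian λ₀ = 6×27 − 183 = -21°; Δλ = -2.5017°.
Transverse Mercator on WGS84 with k₀ = 0.9996 gives E = 386414.766 m, N = 7320525.962 m.

E 386415 m, N 7320526 m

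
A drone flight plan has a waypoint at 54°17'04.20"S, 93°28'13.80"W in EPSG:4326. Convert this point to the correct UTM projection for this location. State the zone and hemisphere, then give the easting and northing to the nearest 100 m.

Zone 15S: E 469400 m, N 3984700 m

Longitude -93.4705° lies in the 6° band [-96°, -90°), giving zone 15; latitude is south of the equator, so 15S.
Zone 15 central meridian λ₀ = 6×15 − 183 = -93°; Δλ = -0.4705°.
Transverse Mercator on WGS84 with k₀ = 0.9996 gives E = 469369.722 m, N = 3984721.866 m.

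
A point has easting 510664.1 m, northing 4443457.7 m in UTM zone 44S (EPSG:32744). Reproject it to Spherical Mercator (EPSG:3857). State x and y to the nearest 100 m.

x 9033500 m, y -6474200 m

Unproject from UTM 44S (λ₀ = 81°) → φ = -50.16099967°, λ = 81.14929976°.
Web Mercator (R = 6378137 m): x = 9033498.727 m, y = -6474204.974 m.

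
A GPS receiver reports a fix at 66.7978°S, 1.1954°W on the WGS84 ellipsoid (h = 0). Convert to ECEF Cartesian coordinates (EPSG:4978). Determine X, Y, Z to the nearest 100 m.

X 2519400 m, Y -52600 m, Z -5839600 m

WGS84: a = 6378137 m, e² = 0.006694380; N(φ) = a/√(1−e²sin²φ) = 6396248.970 m.
X = (N+h)·cosφ·cosλ = 2519427.826 m; Y = (N+h)·cosφ·sinλ = -52572.129 m; Z = (N(1−e²)+h)·sinφ = -5839565.975 m.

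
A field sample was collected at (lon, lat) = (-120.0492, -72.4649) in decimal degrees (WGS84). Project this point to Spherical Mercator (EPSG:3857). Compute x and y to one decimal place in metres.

x -13363815.8 m, y -11922787.5 m

Web Mercator is spherical with R = a = 6378137 m.
x = R·λ = 6378137 × -2.095253804 = -13363815.814 m.
y = R·ln tan(π/4 + φ/2) = 6378137 × -1.869321323 = -11922787.498 m.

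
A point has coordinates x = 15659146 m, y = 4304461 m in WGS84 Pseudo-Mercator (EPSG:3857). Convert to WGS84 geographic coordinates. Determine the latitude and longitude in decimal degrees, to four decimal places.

lat 36.0279°, lon 140.6685°

R = 6378137 m. λ = x/R = 140.66850188°.
φ = 2·arctan(exp(y/R)) − 90° = 2·arctan(1.96379) − 90° = 36.02789965°.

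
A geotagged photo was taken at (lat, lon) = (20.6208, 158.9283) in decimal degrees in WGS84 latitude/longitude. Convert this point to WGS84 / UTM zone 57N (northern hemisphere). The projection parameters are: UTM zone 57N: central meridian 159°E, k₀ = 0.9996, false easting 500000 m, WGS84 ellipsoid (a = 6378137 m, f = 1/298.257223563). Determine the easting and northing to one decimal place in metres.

E 492529.6 m, N 2280183.1 m

Zone 57 central meridian λ₀ = 6×57 − 183 = 159°; Δλ = -0.0717°.
Transverse Mercator on WGS84 with k₀ = 0.9996 gives E = 492529.645 m, N = 2280183.111 m.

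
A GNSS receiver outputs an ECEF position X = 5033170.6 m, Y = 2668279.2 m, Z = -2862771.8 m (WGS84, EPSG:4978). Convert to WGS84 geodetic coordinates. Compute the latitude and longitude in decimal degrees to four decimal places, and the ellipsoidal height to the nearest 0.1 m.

lat -26.8356°, lon 27.9298°, h 1769.0 m

λ = atan2(Y, X) = 27.92979959°; p = √(X²+Y²) = 5696711.3 m.
Bowring's method on WGS84 (a = 6378137 m, b = 6356752.314 m) gives φ = -26.83559960°, h = 1768.990 m.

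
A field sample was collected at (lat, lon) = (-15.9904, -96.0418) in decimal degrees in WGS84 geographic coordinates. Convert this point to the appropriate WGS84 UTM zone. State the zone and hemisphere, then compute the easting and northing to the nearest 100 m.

Zone 14S: E 816600 m, N 8229900 m

Longitude -96.0418° lies in the 6° band [-102°, -96°), giving zone 14; latitude is south of the equator, so 14S.
Zone 14 central meridian λ₀ = 6×14 − 183 = -99°; Δλ = +2.9582°.
Transverse Mercator on WGS84 with k₀ = 0.9996 gives E = 816637.722 m, N = 8229873.318 m.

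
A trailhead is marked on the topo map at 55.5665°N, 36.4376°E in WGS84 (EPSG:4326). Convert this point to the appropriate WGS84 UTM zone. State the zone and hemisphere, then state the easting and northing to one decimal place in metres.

Longitude 36.4376° lies in the 6° band [36°, 42°), giving zone 37; latitude is north of the equator, so 37N.
Zone 37 central meridian λ₀ = 6×37 − 183 = 39°; Δλ = -2.5624°.
Transverse Mercator on WGS84 with k₀ = 0.9996 gives E = 338423.914 m, N = 6160814.703 m.

Zone 37N: E 338423.9 m, N 6160814.7 m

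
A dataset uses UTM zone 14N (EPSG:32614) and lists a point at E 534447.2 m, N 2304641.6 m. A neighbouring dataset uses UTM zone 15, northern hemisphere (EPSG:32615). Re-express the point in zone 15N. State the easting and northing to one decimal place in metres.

E -90506.2 m, N 2315023.2 m

UTM 14N → geographic: φ = 20.84150015°, λ = -98.66889972°.
UTM 15N (λ₀ = -93°) forward: E = -90506.224 m, N = 2315023.238 m.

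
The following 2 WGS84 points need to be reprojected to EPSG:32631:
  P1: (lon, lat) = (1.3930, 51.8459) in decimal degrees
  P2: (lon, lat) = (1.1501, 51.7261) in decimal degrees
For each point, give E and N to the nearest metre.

UTM zone 31N: λ₀ = 3°, k₀ = 0.9996.
P1 (51.8459°, 1.3930°) → (389303.590, 5745119.853) m.
P2 (51.7261°, 1.1501°) → (372234.896, 5732194.473) m.

P1: E 389304 m, N 5745120 m; P2: E 372235 m, N 5732194 m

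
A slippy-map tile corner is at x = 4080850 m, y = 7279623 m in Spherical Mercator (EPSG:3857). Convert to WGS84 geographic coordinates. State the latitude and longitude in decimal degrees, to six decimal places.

lat 54.573998°, lon 36.658899°

R = 6378137 m. λ = x/R = 36.65889927°.
φ = 2·arctan(exp(y/R)) − 90° = 2·arctan(3.13096) − 90° = 54.57399834°.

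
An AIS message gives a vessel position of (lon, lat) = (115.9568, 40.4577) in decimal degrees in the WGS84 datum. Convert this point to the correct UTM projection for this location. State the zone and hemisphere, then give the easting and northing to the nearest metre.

Longitude 115.9568° lies in the 6° band [114°, 120°), giving zone 50; latitude is north of the equator, so 50N.
Zone 50 central meridian λ₀ = 6×50 − 183 = 117°; Δλ = -1.0432°.
Transverse Mercator on WGS84 with k₀ = 0.9996 gives E = 411549.362 m, N = 4479081.985 m.

Zone 50N: E 411549 m, N 4479082 m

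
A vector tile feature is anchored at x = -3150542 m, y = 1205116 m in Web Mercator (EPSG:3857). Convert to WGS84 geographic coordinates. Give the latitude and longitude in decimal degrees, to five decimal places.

R = 6378137 m. λ = x/R = -28.30180032°.
φ = 2·arctan(exp(y/R)) − 90° = 2·arctan(1.20797) − 90° = 10.76189679°.

lat 10.76190°, lon -28.30180°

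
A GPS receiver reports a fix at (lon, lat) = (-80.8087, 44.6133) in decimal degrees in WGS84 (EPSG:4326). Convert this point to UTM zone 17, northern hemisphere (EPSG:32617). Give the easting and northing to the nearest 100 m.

E 515200 m, N 4940000 m

Zone 17 central meridian λ₀ = 6×17 − 183 = -81°; Δλ = +0.1913°.
Transverse Mercator on WGS84 with k₀ = 0.9996 gives E = 515178.438 m, N = 4940012.188 m.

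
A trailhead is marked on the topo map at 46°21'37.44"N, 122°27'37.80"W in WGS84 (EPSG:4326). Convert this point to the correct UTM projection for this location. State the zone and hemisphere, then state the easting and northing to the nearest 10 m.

Zone 10N: E 541500 m, N 5134230 m

Longitude -122.4605° lies in the 6° band [-126°, -120°), giving zone 10; latitude is north of the equator, so 10N.
Zone 10 central meridian λ₀ = 6×10 − 183 = -123°; Δλ = +0.5395°.
Transverse Mercator on WGS84 with k₀ = 0.9996 gives E = 541502.650 m, N = 5134233.081 m.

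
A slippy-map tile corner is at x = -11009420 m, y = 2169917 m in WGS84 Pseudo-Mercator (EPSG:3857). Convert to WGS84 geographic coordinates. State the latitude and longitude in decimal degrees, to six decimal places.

R = 6378137 m. λ = x/R = -98.89930255°.
φ = 2·arctan(exp(y/R)) − 90° = 2·arctan(1.40525) − 90° = 19.12719666°.

lat 19.127197°, lon -98.899303°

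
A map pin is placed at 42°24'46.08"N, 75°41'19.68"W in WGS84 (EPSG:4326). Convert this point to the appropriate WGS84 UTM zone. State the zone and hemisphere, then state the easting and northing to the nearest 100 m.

Longitude -75.6888° lies in the 6° band [-78°, -72°), giving zone 18; latitude is north of the equator, so 18N.
Zone 18 central meridian λ₀ = 6×18 − 183 = -75°; Δλ = -0.6888°.
Transverse Mercator on WGS84 with k₀ = 0.9996 gives E = 443325.268 m, N = 4695840.365 m.

Zone 18N: E 443300 m, N 4695800 m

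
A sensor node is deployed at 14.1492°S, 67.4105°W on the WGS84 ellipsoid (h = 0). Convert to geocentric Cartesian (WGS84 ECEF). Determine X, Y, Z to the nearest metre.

X 2376157 m, Y -5711301 m, Z -1548994 m

WGS84: a = 6378137 m, e² = 0.006694380; N(φ) = a/√(1−e²sin²φ) = 6379413.076 m.
X = (N+h)·cosφ·cosλ = 2376157.144 m; Y = (N+h)·cosφ·sinλ = -5711300.775 m; Z = (N(1−e²)+h)·sinφ = -1548993.753 m.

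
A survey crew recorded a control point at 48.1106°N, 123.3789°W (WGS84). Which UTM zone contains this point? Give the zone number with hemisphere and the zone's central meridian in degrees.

UTM zone = ⌊(λ + 180)/6⌋ + 1; -123.3789° ∈ [-126°, -120°) → zone 10.
Hemisphere: N (φ ≥ 0).
Central meridian λ₀ = 6×10 − 183 = -123°.

Zone 10N, central meridian -123°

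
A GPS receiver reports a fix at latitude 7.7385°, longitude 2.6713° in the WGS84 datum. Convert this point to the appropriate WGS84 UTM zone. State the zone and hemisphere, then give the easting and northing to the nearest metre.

Zone 31N: E 463755 m, N 855403 m

Longitude 2.6713° lies in the 6° band [0°, 6°), giving zone 31; latitude is north of the equator, so 31N.
Zone 31 central meridian λ₀ = 6×31 − 183 = 3°; Δλ = -0.3287°.
Transverse Mercator on WGS84 with k₀ = 0.9996 gives E = 463754.627 m, N = 855402.802 m.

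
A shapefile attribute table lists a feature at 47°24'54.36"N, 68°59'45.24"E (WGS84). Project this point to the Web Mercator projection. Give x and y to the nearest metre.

Web Mercator is spherical with R = a = 6378137 m.
x = R·λ = 6378137 × 1.204205625 = 7680588.455 m.
y = R·ln tan(π/4 + φ/2) = 6378137 × 0.942296179 = 6010094.127 m.

x 7680588 m, y 6010094 m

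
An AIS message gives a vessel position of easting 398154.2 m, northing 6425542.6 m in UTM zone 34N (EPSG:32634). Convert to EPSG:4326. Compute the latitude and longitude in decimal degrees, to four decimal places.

Zone 34N: λ₀ = 21°, k₀ = 0.9996, false easting 500000 m.
Meridian distance M = (N − FN)/k₀ = 6428113.8 m.
Inverse transverse Mercator on WGS84 gives φ = 57.95989994°, λ = 19.27879985°.

lat 57.9599°, lon 19.2788°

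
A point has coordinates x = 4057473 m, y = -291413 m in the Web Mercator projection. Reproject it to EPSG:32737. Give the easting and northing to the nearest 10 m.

E 216330 m, N 9710460 m

Web Mercator inverse (R = 6378137 m) → φ = -2.61689721°, λ = 36.44890011°.
UTM 37S forward: E = 216326.530 m, N = 9710463.726 m.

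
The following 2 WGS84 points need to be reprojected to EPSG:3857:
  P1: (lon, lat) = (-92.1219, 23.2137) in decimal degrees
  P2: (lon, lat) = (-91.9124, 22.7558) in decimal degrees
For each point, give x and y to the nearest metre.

Web Mercator: x = R·λ, y = R·ln tan(π/4+φ/2), R = 6378137 m.
P1 (23.2137°, -92.1219°) → (-10254962.999, 2657882.577) m.
P2 (22.7558°, -91.9124°) → (-10231641.566, 2602513.371) m.

P1: x -10254963 m, y 2657883 m; P2: x -10231642 m, y 2602513 m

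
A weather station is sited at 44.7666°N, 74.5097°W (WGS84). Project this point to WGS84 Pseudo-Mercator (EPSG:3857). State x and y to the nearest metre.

Web Mercator is spherical with R = a = 6378137 m.
x = R·λ = 6378137 × -1.300439590 = -8294381.863 m.
y = R·ln tan(π/4 + φ/2) = 6378137 × 0.875624335 = 5584851.970 m.

x -8294382 m, y 5584852 m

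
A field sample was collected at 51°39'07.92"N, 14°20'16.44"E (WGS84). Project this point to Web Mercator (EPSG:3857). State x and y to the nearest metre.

x 1596088 m, y 6737481 m

Web Mercator is spherical with R = a = 6378137 m.
x = R·λ = 6378137 × 0.250243563 = 1596087.727 m.
y = R·ln tan(π/4 + φ/2) = 6378137 × 1.056340028 = 6737481.415 m.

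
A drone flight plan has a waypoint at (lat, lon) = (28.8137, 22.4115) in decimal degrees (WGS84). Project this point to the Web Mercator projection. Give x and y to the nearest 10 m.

x 2494840 m, y 3351960 m

Web Mercator is spherical with R = a = 6378137 m.
x = R·λ = 6378137 × 0.391154465 = 2494836.768 m.
y = R·ln tan(π/4 + φ/2) = 6378137 × 0.525538338 = 3351955.521 m.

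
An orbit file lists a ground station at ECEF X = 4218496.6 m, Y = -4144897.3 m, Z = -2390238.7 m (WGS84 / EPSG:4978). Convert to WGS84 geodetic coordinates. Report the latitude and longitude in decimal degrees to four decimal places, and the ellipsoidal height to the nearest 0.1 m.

λ = atan2(Y, X) = -44.49580033°; p = √(X²+Y²) = 5914041.5 m.
Bowring's method on WGS84 (a = 6378137 m, b = 6356752.314 m) gives φ = -22.14069992°, h = 3681.726 m.

lat -22.1407°, lon -44.4958°, h 3681.7 m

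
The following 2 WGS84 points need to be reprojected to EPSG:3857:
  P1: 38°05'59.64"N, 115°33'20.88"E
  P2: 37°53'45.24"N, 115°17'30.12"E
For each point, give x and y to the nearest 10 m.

Web Mercator: x = R·λ, y = R·ln tan(π/4+φ/2), R = 6378137 m.
P1 (38.0999°, 115.5558°) → (12863612.814, 4593547.961) m.
P2 (37.8959°, 115.2917°) → (12834213.337, 4564730.394) m.

P1: x 12863610 m, y 4593550 m; P2: x 12834210 m, y 4564730 m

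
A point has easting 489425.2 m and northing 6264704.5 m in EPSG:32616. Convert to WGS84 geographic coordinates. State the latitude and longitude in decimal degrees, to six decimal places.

lat 56.526600°, lon -87.171900°

Zone 16N: λ₀ = -87°, k₀ = 0.9996, false easting 500000 m.
Meridian distance M = (N − FN)/k₀ = 6267211.4 m.
Inverse transverse Mercator on WGS84 gives φ = 56.52660012°, λ = -87.17190022°.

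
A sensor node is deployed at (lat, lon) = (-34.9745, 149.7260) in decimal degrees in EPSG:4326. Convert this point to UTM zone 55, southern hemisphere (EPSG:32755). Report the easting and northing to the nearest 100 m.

Zone 55 central meridian λ₀ = 6×55 − 183 = 147°; Δλ = +2.7260°.
Transverse Mercator on WGS84 with k₀ = 0.9996 gives E = 748861.610 m, N = 6126389.781 m.

E 748900 m, N 6126400 m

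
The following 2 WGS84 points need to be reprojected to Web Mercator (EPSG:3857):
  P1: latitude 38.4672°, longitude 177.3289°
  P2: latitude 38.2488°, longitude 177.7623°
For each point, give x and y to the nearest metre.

P1: x 19740163 m, y 4645637 m; P2: x 19788409 m, y 4614633 m

Web Mercator: x = R·λ, y = R·ln tan(π/4+φ/2), R = 6378137 m.
P1 (38.4672°, 177.3289°) → (19740162.851, 4645637.372) m.
P2 (38.2488°, 177.7623°) → (19788408.718, 4614632.775) m.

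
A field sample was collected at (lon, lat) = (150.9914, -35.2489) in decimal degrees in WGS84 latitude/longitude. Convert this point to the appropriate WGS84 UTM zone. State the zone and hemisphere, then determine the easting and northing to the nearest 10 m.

Longitude 150.9914° lies in the 6° band [150°, 156°), giving zone 56; latitude is south of the equator, so 56S.
Zone 56 central meridian λ₀ = 6×56 − 183 = 153°; Δλ = -2.0086°.
Transverse Mercator on WGS84 with k₀ = 0.9996 gives E = 317256.068 m, N = 6097505.198 m.

Zone 56S: E 317260 m, N 6097510 m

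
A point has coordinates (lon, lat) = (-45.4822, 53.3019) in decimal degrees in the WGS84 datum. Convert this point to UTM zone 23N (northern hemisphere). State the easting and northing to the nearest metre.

Zone 23 central meridian λ₀ = 6×23 − 183 = -45°; Δλ = -0.4822°.
Transverse Mercator on WGS84 with k₀ = 0.9996 gives E = 467865.667 m, N = 5905963.691 m.

E 467866 m, N 5905964 m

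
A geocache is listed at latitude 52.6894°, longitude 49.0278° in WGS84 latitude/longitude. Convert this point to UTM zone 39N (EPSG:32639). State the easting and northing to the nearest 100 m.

Zone 39 central meridian λ₀ = 6×39 − 183 = 51°; Δλ = -1.9722°.
Transverse Mercator on WGS84 with k₀ = 0.9996 gives E = 366704.026 m, N = 5839544.712 m.

E 366700 m, N 5839500 m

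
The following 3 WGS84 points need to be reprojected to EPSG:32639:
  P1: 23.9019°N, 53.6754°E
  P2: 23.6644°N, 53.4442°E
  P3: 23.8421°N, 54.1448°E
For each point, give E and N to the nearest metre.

P1: E 772391 m, N 2645944 m; P2: E 749294 m, N 2619207 m; P3: E 820359 m, N 2640301 m

UTM zone 39N: λ₀ = 51°, k₀ = 0.9996.
P1 (23.9019°, 53.6754°) → (772390.634, 2645943.562) m.
P2 (23.6644°, 53.4442°) → (749294.245, 2619206.913) m.
P3 (23.8421°, 54.1448°) → (820359.082, 2640301.204) m.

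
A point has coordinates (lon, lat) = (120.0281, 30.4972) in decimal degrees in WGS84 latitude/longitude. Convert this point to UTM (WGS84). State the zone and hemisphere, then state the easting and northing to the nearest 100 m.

Zone 51N: E 214700 m, N 3377600 m

Longitude 120.0281° lies in the 6° band [120°, 126°), giving zone 51; latitude is north of the equator, so 51N.
Zone 51 central meridian λ₀ = 6×51 − 183 = 123°; Δλ = -2.9719°.
Transverse Mercator on WGS84 with k₀ = 0.9996 gives E = 214744.266 m, N = 3377637.816 m.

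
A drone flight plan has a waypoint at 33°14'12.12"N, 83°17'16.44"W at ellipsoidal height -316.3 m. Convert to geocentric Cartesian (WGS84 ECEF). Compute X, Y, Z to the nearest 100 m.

X 624100 m, Y -5303300 m, Z 3475800 m

WGS84: a = 6378137 m, e² = 0.006694380; N(φ) = a/√(1−e²sin²φ) = 6384560.149 m.
X = (N+h)·cosφ·cosλ = 624126.221 m; Y = (N+h)·cosφ·sinλ = -5303267.643 m; Z = (N(1−e²)+h)·sinφ = 3475772.112 m.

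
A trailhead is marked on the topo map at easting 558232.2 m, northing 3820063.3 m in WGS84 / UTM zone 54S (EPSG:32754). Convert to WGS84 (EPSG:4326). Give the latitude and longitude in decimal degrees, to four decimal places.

lat -55.7616°, lon 141.9280°

Zone 54S: λ₀ = 141°, k₀ = 0.9996, false easting 500000 m, false northing 10000000 m.
Meridian distance M = (N − FN)/k₀ = -6182409.7 m.
Inverse transverse Mercator on WGS84 gives φ = -55.76159997°, λ = 141.92800047°.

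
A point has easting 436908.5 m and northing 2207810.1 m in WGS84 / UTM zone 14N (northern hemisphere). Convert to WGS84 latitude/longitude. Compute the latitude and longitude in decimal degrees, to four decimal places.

lat 19.9658°, lon -99.6030°

Zone 14N: λ₀ = -99°, k₀ = 0.9996, false easting 500000 m.
Meridian distance M = (N − FN)/k₀ = 2208693.6 m.
Inverse transverse Mercator on WGS84 gives φ = 19.96579991°, λ = -99.60300035°.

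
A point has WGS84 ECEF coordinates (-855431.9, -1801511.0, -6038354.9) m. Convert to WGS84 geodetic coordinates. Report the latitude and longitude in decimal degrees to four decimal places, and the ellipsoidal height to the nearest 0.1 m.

λ = atan2(Y, X) = -115.40030065°; p = √(X²+Y²) = 1994293.3 m.
Bowring's method on WGS84 (a = 6378137 m, b = 6356752.314 m) gives φ = -71.83740014°, h = 315.556 m.

lat -71.8374°, lon -115.4003°, h 315.6 m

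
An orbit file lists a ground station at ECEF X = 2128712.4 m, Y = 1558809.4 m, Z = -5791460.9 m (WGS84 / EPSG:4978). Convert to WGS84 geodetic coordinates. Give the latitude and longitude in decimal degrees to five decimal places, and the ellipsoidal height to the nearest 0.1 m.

lat -65.65210°, lon 36.21450°, h 3731.0 m

λ = atan2(Y, X) = 36.21449995°; p = √(X²+Y²) = 2638428.2 m.
Bowring's method on WGS84 (a = 6378137 m, b = 6356752.314 m) gives φ = -65.65210038°, h = 3731.011 m.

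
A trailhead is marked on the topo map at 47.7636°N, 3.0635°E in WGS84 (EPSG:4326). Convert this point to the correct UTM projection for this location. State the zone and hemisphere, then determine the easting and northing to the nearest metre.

Zone 31N: E 504758 m, N 5290028 m

Longitude 3.0635° lies in the 6° band [0°, 6°), giving zone 31; latitude is north of the equator, so 31N.
Zone 31 central meridian λ₀ = 6×31 − 183 = 3°; Δλ = +0.0635°.
Transverse Mercator on WGS84 with k₀ = 0.9996 gives E = 504758.414 m, N = 5290027.842 m.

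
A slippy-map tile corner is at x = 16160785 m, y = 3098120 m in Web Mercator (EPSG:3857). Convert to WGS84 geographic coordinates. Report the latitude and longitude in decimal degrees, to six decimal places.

lat 26.796901°, lon 145.174802°

R = 6378137 m. λ = x/R = 145.17480169°.
φ = 2·arctan(exp(y/R)) − 90° = 2·arctan(1.62538) − 90° = 26.79690062°.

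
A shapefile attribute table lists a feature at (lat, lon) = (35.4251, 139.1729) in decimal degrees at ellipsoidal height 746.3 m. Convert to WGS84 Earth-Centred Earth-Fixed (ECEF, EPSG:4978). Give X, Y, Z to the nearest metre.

WGS84: a = 6378137 m, e² = 0.006694380; N(φ) = a/√(1−e²sin²φ) = 6385321.914 m.
X = (N+h)·cosφ·cosλ = -3937672.888 m; Y = (N+h)·cosφ·sinλ = 3402159.515 m; Z = (N(1−e²)+h)·sinφ = 3676832.041 m.

X -3937673 m, Y 3402160 m, Z 3676832 m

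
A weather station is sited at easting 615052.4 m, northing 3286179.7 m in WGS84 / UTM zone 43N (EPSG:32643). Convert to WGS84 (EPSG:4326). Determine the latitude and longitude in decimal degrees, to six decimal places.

lat 29.700400°, lon 76.189299°

Zone 43N: λ₀ = 75°, k₀ = 0.9996, false easting 500000 m.
Meridian distance M = (N − FN)/k₀ = 3287494.7 m.
Inverse transverse Mercator on WGS84 gives φ = 29.70040019°, λ = 76.18929949°.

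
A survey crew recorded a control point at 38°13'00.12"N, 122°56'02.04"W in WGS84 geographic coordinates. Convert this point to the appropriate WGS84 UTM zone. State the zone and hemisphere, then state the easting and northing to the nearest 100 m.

Longitude -122.9339° lies in the 6° band [-126°, -120°), giving zone 10; latitude is north of the equator, so 10N.
Zone 10 central meridian λ₀ = 6×10 − 183 = -123°; Δλ = +0.0661°.
Transverse Mercator on WGS84 with k₀ = 0.9996 gives E = 505786.285 m, N = 4229860.845 m.

Zone 10N: E 505800 m, N 4229900 m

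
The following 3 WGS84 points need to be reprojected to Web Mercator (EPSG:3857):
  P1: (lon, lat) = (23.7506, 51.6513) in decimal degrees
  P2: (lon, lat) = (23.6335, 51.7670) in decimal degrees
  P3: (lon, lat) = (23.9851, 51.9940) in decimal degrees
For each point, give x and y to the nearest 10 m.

P1: x 2643900 m, y 6737320 m; P2: x 2630870 m, y 6758110 m; P3: x 2670010 m, y 6799040 m

Web Mercator: x = R·λ, y = R·ln tan(π/4+φ/2), R = 6378137 m.
P1 (51.6513°, 23.7506°) → (2643904.698, 6737319.936) m.
P2 (51.7670°, 23.6335°) → (2630869.186, 6758105.214) m.
P3 (51.9940°, 23.9851°) → (2670009.119, 6799040.650) m.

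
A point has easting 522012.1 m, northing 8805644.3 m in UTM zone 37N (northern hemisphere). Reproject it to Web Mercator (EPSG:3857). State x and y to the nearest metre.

x 4459882 m, y 15115501 m

Unproject from UTM 37N (λ₀ = 39°) → φ = 79.31780011°, λ = 40.06379961°.
Web Mercator (R = 6378137 m): x = 4459881.771 m, y = 15115501.087 m.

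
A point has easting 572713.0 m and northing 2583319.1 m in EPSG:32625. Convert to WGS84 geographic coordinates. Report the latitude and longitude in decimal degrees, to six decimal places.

Zone 25N: λ₀ = -33°, k₀ = 0.9996, false easting 500000 m.
Meridian distance M = (N − FN)/k₀ = 2584352.8 m.
Inverse transverse Mercator on WGS84 gives φ = 23.35790029°, λ = -32.28860019°.

lat 23.357900°, lon -32.288600°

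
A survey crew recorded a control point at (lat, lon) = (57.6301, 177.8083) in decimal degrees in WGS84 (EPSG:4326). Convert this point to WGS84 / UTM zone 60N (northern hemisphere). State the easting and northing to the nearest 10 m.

Zone 60 central meridian λ₀ = 6×60 − 183 = 177°; Δλ = +0.8083°.
Transverse Mercator on WGS84 with k₀ = 0.9996 gives E = 548268.976 m, N = 6387816.832 m.

E 548270 m, N 6387820 m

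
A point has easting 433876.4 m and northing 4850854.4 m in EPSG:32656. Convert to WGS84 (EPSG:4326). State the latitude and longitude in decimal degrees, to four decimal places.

lat 43.8078°, lon 152.1779°

Zone 56N: λ₀ = 153°, k₀ = 0.9996, false easting 500000 m.
Meridian distance M = (N − FN)/k₀ = 4852795.5 m.
Inverse transverse Mercator on WGS84 gives φ = 43.80780028°, λ = 152.17790041°.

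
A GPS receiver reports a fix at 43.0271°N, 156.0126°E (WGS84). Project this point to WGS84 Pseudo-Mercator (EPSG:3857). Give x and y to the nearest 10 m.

Web Mercator is spherical with R = a = 6378137 m.
x = R·λ = 6378137 × 2.722933545 = 17367243.189 m.
y = R·ln tan(π/4 + φ/2) = 6378137 × 0.833487530 = 5316097.653 m.

x 17367240 m, y 5316100 m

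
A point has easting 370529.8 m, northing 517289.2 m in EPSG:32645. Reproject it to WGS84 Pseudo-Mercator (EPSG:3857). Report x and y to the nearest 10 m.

x 9554850 m, y 521440 m

Unproject from UTM 45N (λ₀ = 87°) → φ = 4.67899991°, λ = 85.83269967°.
Web Mercator (R = 6378137 m): x = 9554852.420 m, y = 521443.794 m.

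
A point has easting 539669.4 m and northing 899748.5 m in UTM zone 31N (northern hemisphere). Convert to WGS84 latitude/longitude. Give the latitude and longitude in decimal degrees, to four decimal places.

Zone 31N: λ₀ = 3°, k₀ = 0.9996, false easting 500000 m.
Meridian distance M = (N − FN)/k₀ = 900108.5 m.
Inverse transverse Mercator on WGS84 gives φ = 8.13959955°, λ = 3.36010033°.

lat 8.1396°, lon 3.3601°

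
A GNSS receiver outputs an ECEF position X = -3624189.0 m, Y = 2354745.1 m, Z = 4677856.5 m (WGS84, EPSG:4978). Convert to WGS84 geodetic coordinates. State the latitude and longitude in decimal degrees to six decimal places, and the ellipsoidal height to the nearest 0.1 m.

λ = atan2(Y, X) = 146.98700023°; p = √(X²+Y²) = 4321986.9 m.
Bowring's method on WGS84 (a = 6378137 m, b = 6356752.314 m) gives φ = 47.45610014°, h = 2249.782 m.

lat 47.456100°, lon 146.987000°, h 2249.8 m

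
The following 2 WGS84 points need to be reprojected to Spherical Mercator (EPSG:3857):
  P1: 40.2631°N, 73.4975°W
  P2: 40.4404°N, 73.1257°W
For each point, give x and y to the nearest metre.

P1: x -8181704 m, y 4904249 m; P2: x -8140316 m, y 4930148 m

Web Mercator: x = R·λ, y = R·ln tan(π/4+φ/2), R = 6378137 m.
P1 (40.2631°, -73.4975°) → (-8181704.275, 4904249.237) m.
P2 (40.4404°, -73.1257°) → (-8140315.688, 4930147.917) m.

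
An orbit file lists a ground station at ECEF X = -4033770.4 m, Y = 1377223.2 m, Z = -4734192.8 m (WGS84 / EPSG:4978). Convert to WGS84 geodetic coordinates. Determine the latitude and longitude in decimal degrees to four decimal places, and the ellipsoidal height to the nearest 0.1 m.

λ = atan2(Y, X) = 161.14889967°; p = √(X²+Y²) = 4262399.3 m.
Bowring's method on WGS84 (a = 6378137 m, b = 6356752.314 m) gives φ = -48.19309966°, h = 3992.998 m.

lat -48.1931°, lon 161.1489°, h 3993.0 m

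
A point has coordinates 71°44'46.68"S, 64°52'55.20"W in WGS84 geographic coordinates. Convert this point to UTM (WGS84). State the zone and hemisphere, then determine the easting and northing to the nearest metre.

Zone 20S: E 434215 m, N 2038339 m

Longitude -64.8820° lies in the 6° band [-66°, -60°), giving zone 20; latitude is south of the equator, so 20S.
Zone 20 central meridian λ₀ = 6×20 − 183 = -63°; Δλ = -1.8820°.
Transverse Mercator on WGS84 with k₀ = 0.9996 gives E = 434215.144 m, N = 2038339.066 m.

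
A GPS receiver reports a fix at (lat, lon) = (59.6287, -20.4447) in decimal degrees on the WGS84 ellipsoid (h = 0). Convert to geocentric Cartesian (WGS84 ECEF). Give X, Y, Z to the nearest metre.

X 3029223 m, Y -1129249 m, Z 5479678 m

WGS84: a = 6378137 m, e² = 0.006694380; N(φ) = a/√(1−e²sin²φ) = 6394088.007 m.
X = (N+h)·cosφ·cosλ = 3029222.789 m; Y = (N+h)·cosφ·sinλ = -1129248.782 m; Z = (N(1−e²)+h)·sinφ = 5479678.099 m.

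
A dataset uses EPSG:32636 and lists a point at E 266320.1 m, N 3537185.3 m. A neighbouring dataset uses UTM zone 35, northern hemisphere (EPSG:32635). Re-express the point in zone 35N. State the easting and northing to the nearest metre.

E 833506 m, N 3539954 m

UTM 36N → geographic: φ = 31.94659993°, λ = 30.52779988°.
UTM 35N (λ₀ = 27°) forward: E = 833505.933 m, N = 3539953.662 m.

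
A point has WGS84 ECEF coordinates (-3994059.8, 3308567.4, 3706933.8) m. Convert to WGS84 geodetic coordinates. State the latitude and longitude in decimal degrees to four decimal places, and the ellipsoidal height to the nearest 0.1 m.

λ = atan2(Y, X) = 140.36260000°; p = √(X²+Y²) = 5186437.3 m.
Bowring's method on WGS84 (a = 6378137 m, b = 6356752.314 m) gives φ = 35.73689983°, h = 4107.119 m.

lat 35.7369°, lon 140.3626°, h 4107.1 m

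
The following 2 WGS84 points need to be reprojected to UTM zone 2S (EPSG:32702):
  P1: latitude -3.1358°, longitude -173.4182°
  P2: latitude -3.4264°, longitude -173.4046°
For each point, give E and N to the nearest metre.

P1: E 231235 m, N 9653086 m; P2: E 232825 m, N 9620940 m

UTM zone 2S: λ₀ = -171°, k₀ = 0.9996.
P1 (-3.1358°, -173.4182°) → (231235.237, 9653086.012) m.
P2 (-3.4264°, -173.4046°) → (232824.936, 9620940.095) m.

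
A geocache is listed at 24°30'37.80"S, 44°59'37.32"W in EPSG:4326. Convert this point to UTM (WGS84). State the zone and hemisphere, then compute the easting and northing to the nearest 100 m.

Zone 23S: E 500600 m, N 7289300 m

Longitude -44.9937° lies in the 6° band [-48°, -42°), giving zone 23; latitude is south of the equator, so 23S.
Zone 23 central meridian λ₀ = 6×23 − 183 = -45°; Δλ = +0.0063°.
Transverse Mercator on WGS84 with k₀ = 0.9996 gives E = 500638.227 m, N = 7289252.102 m.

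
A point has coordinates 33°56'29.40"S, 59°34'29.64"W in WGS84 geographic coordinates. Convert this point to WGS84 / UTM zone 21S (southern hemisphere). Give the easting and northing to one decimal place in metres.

Zone 21 central meridian λ₀ = 6×21 − 183 = -57°; Δλ = -2.5749°.
Transverse Mercator on WGS84 with k₀ = 0.9996 gives E = 262020.286 m, N = 6241343.415 m.

E 262020.3 m, N 6241343.4 m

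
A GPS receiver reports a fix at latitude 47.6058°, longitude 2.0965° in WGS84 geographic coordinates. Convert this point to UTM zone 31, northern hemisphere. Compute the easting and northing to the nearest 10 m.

Zone 31 central meridian λ₀ = 6×31 − 183 = 3°; Δλ = -0.9035°.
Transverse Mercator on WGS84 with k₀ = 0.9996 gives E = 432091.388 m, N = 5272883.484 m.

E 432090 m, N 5272880 m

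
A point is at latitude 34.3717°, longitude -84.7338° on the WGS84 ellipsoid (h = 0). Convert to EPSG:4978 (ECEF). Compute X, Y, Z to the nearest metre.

WGS84: a = 6378137 m, e² = 0.006694380; N(φ) = a/√(1−e²sin²φ) = 6384952.365 m.
X = (N+h)·cosφ·cosλ = 483705.714 m; Y = (N+h)·cosφ·sinλ = -5247846.510 m; Z = (N(1−e²)+h)·sinφ = 3580553.668 m.

X 483706 m, Y -5247847 m, Z 3580554 m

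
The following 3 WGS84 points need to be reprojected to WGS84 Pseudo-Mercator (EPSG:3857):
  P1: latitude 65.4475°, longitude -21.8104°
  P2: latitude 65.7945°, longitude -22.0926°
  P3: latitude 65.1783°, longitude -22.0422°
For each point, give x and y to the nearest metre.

Web Mercator: x = R·λ, y = R·ln tan(π/4+φ/2), R = 6378137 m.
P1 (65.4475°, -21.8104°) → (-2427922.622, 9727244.498) m.
P2 (65.7945°, -22.0926°) → (-2459336.982, 9820827.944) m.
P3 (65.1783°, -22.0422°) → (-2453726.480, 9655493.995) m.

P1: x -2427923 m, y 9727244 m; P2: x -2459337 m, y 9820828 m; P3: x -2453726 m, y 9655494 m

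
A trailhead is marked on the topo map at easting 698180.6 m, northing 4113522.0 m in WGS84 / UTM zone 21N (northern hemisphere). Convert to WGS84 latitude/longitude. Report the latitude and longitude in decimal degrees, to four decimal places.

lat 37.1471°, lon -54.7685°

Zone 21N: λ₀ = -57°, k₀ = 0.9996, false easting 500000 m.
Meridian distance M = (N − FN)/k₀ = 4115168.1 m.
Inverse transverse Mercator on WGS84 gives φ = 37.14709998°, λ = -54.76850051°.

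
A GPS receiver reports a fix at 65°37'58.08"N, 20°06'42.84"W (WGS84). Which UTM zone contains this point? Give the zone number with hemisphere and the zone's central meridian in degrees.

Zone 27N, central meridian -21°

UTM zone = ⌊(λ + 180)/6⌋ + 1; -20.1119° ∈ [-24°, -18°) → zone 27.
Hemisphere: N (φ ≥ 0).
Central meridian λ₀ = 6×27 − 183 = -21°.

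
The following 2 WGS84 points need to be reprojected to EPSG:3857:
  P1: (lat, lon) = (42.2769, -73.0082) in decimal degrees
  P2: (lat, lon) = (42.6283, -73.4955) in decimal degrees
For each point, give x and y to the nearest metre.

Web Mercator: x = R·λ, y = R·ln tan(π/4+φ/2), R = 6378137 m.
P1 (42.2769°, -73.0082°) → (-8127235.648, 5202548.392) m.
P2 (42.6283°, -73.4955°) → (-8181481.636, 5255565.368) m.

P1: x -8127236 m, y 5202548 m; P2: x -8181482 m, y 5255565 m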